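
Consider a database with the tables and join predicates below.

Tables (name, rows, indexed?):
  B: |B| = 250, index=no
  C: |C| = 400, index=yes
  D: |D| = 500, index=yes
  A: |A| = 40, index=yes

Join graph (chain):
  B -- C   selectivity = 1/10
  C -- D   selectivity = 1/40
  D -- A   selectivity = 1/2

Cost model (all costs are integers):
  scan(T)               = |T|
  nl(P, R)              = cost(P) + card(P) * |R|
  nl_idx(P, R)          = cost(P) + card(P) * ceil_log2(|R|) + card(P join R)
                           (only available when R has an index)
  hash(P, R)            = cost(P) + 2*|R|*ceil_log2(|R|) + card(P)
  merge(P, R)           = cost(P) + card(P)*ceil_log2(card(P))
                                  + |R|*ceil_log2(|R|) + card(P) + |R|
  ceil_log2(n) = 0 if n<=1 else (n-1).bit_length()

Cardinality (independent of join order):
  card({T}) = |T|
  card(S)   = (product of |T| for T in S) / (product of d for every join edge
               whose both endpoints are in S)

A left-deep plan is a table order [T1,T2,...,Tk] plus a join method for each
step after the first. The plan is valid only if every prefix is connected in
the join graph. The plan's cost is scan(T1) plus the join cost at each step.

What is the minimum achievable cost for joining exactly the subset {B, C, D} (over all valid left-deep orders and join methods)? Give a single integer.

17200

Selinger DP over subsets of {B,C,D}:
  {B}: scan cost=250, card=250
  {C}: scan cost=400, card=400
  {D}: scan cost=500, card=500
  {BC}: card=10000; try (B,hash)→4800, (C,merge)→6500, (B,merge)→6650, (C,hash)→7700, (C,nl_idx)→12500, (C,nl)→100250 …(+1); best=4800 via (B,hash)
  {CD}: card=5000; try (C,hash)→8200, (D,nl_idx)→9000, (D,merge)→9400, (C,merge)→9500, (D,hash)→9800, (C,nl_idx)→10000 …(+2); best=8200 via (C,hash)
  {BCD}: card=125000; try (B,hash)→17200, (D,hash)→23800, (B,merge)→80450, (D,merge)→159800, (D,nl_idx)→219800, (B,nl)→1258200 …(+1); best=17200 via (B,hash)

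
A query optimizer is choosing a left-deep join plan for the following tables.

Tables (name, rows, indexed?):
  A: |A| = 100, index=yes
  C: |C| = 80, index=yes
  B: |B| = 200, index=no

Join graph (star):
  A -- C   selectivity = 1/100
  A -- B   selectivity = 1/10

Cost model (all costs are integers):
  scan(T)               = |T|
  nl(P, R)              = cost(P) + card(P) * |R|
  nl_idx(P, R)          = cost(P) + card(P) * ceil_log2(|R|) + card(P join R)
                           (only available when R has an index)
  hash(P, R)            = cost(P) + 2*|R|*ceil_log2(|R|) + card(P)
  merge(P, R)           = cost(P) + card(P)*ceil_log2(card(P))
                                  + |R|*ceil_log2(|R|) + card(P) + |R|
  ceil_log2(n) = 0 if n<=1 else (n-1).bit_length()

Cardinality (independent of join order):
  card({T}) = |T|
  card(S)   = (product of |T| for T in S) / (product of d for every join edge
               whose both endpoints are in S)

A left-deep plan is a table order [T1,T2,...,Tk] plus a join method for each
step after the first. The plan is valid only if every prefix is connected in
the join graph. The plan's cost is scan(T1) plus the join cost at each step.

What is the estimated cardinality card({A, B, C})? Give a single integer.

1600

Tables in S: A(100), B(200), C(80)
Edges inside S: A-C(d=100), A-B(d=10)
numerator = 100 * 200 * 80 = 1600000
denominator = 100 * 10 = 1000
card(S) = 1600000 / 1000 = 1600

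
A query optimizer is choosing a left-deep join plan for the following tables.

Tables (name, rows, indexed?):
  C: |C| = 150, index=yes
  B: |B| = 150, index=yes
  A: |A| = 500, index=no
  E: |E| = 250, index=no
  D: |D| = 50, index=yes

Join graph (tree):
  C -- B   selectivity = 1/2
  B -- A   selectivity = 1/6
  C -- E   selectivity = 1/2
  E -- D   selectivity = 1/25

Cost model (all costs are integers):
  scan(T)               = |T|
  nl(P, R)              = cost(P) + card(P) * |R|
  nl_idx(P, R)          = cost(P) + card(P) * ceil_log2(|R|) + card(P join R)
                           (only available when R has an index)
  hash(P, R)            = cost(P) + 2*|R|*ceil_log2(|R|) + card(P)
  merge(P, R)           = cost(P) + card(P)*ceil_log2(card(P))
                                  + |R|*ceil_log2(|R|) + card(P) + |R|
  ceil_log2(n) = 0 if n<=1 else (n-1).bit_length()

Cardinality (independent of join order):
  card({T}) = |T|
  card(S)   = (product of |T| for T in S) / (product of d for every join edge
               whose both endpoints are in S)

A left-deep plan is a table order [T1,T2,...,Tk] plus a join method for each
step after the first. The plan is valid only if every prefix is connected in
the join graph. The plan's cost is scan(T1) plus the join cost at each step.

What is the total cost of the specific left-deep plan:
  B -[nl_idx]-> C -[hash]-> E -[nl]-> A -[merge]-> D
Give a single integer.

step 1: scan B: cost=150, card=150
step 2: join C via nl_idx
    card(P join C) = 150*150/(2) = 11250
    cost = 150 + 150*8 + 11250 = 12600
step 3: join E via hash
    card(P join E) = 11250*250/(2) = 1406250
    cost = 12600 + 2*250*8 + 11250 = 27850
step 4: join A via nl
    card(P join A) = 1406250*500/(6) = 117187500
    cost = 27850 + 1406250*500 = 703152850
step 5: join D via merge
    card(P join D) = 117187500*50/(25) = 234375000
    cost = 703152850 + 117187500*27 + 50*6 + 117187500 + 50 = 3984403200

3984403200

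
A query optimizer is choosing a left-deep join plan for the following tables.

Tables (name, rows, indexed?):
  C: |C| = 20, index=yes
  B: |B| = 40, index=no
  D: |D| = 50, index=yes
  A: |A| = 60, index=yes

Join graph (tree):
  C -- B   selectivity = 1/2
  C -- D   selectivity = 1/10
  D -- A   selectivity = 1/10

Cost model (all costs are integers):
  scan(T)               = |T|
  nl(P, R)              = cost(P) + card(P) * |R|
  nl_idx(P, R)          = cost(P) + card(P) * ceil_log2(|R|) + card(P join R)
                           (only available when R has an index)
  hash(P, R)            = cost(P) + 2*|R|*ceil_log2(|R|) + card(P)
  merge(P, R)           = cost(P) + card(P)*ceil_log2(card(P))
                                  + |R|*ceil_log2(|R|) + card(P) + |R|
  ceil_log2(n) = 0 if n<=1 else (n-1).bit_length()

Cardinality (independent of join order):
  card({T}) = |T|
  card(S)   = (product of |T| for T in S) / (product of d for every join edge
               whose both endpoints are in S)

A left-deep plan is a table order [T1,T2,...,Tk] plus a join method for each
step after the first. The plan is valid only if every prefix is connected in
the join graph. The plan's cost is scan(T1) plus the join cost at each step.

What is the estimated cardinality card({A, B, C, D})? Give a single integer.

Tables in S: A(60), B(40), C(20), D(50)
Edges inside S: C-B(d=2), C-D(d=10), D-A(d=10)
numerator = 60 * 40 * 20 * 50 = 2400000
denominator = 2 * 10 * 10 = 200
card(S) = 2400000 / 200 = 12000

12000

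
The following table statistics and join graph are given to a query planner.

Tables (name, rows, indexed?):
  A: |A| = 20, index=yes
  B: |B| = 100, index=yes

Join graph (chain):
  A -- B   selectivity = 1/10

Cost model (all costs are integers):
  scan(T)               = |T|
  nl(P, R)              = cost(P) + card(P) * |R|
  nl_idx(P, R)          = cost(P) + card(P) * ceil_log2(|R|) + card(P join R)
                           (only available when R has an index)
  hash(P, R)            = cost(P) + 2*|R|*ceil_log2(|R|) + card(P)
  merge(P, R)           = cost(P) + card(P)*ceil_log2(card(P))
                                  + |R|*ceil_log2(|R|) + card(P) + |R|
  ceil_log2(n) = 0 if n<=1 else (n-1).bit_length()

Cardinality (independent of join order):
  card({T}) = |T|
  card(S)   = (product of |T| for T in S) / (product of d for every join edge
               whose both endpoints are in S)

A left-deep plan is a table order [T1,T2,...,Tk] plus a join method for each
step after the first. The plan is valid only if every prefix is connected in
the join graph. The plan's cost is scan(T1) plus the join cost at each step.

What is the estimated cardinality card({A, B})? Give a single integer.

200

Tables in S: A(20), B(100)
Edges inside S: A-B(d=10)
numerator = 20 * 100 = 2000
denominator = 10 = 10
card(S) = 2000 / 10 = 200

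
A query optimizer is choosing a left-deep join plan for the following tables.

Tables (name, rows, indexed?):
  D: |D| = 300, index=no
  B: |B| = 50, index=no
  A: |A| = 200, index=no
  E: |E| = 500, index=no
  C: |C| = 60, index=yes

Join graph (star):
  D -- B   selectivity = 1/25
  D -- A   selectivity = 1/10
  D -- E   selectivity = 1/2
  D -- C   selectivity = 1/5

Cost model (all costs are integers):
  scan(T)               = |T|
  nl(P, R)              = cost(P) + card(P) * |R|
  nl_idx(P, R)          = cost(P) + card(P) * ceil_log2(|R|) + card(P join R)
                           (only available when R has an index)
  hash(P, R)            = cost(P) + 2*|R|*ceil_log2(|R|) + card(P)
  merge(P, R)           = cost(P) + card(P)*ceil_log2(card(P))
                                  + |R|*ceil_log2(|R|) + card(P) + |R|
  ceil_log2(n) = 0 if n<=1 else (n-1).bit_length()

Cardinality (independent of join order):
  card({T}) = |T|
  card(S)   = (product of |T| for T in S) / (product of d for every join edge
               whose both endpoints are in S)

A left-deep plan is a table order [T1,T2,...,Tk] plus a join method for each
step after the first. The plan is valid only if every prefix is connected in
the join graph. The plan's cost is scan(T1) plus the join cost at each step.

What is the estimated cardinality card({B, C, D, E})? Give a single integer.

Tables in S: B(50), C(60), D(300), E(500)
Edges inside S: D-B(d=25), D-E(d=2), D-C(d=5)
numerator = 50 * 60 * 300 * 500 = 450000000
denominator = 25 * 2 * 5 = 250
card(S) = 450000000 / 250 = 1800000

1800000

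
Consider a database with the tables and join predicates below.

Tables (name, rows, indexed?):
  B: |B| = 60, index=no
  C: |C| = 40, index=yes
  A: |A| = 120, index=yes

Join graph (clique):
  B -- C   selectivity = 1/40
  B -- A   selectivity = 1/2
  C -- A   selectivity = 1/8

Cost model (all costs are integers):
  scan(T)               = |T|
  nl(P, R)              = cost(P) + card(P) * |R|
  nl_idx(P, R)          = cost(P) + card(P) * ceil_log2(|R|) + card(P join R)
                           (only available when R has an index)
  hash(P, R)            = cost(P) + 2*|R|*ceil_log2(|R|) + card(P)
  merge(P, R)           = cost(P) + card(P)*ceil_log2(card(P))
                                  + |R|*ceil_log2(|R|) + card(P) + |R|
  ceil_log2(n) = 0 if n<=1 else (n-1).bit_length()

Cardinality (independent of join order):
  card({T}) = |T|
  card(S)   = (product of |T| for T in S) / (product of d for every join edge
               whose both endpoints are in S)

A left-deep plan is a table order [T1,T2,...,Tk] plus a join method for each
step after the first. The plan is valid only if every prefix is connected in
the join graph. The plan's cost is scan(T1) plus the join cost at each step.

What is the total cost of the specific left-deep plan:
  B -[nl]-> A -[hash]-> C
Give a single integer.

step 1: scan B: cost=60, card=60
step 2: join A via nl
    card(P join A) = 60*120/(2) = 3600
    cost = 60 + 60*120 = 7260
step 3: join C via hash
    card(P join C) = 3600*40/(40*8) = 450
    cost = 7260 + 2*40*6 + 3600 = 11340

11340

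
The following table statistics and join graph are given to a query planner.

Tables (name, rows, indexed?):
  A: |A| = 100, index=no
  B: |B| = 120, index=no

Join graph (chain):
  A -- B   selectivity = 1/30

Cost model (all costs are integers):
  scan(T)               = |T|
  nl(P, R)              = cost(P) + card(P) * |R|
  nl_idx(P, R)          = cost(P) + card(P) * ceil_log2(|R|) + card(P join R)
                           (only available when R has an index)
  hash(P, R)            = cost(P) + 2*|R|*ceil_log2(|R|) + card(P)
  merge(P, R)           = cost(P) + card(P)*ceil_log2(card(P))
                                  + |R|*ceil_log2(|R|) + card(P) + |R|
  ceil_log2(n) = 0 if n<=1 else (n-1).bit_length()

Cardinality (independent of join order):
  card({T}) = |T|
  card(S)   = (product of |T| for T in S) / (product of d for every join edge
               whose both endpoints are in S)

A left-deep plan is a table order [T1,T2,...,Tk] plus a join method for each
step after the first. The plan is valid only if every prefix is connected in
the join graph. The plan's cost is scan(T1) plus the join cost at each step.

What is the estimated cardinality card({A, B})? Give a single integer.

400

Tables in S: A(100), B(120)
Edges inside S: A-B(d=30)
numerator = 100 * 120 = 12000
denominator = 30 = 30
card(S) = 12000 / 30 = 400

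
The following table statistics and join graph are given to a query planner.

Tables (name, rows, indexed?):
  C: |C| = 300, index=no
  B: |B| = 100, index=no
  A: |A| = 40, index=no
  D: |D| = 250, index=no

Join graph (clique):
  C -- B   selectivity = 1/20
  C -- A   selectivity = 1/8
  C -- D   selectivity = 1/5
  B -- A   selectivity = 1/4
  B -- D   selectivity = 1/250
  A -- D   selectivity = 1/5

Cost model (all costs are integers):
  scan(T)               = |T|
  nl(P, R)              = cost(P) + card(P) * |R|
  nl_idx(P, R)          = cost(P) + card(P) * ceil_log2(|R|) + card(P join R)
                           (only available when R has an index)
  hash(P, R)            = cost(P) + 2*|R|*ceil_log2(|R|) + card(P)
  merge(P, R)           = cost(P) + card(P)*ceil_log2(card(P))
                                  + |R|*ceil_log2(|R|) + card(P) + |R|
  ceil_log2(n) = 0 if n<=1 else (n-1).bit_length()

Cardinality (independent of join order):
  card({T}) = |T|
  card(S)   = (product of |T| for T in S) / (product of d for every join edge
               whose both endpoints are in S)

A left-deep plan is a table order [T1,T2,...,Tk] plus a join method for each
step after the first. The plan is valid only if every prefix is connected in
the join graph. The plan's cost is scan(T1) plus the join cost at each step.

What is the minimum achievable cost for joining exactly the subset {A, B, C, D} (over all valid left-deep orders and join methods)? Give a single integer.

Selinger DP over subsets of {A,B,C,D}:
  {C}: scan cost=300, card=300
  {B}: scan cost=100, card=100
  {A}: scan cost=40, card=40
  {D}: scan cost=250, card=250
  {BC}: card=1500; try (B,hash)→2000, (C,merge)→3900, (B,merge)→4100, (C,hash)→5600, (C,nl)→30100, (B,nl)→30300; best=2000 via (B,hash)
  {AC}: card=1500; try (A,hash)→1080, (C,merge)→3320, (A,merge)→3580, (C,hash)→5480, (C,nl)→12040, (A,nl)→12300; best=1080 via (A,hash)
  {CD}: card=15000; try (D,hash)→4600, (C,merge)→5500, (D,merge)→5550, (C,hash)→5900, (C,nl)→75250, (D,nl)→75300; best=4600 via (D,hash)
  {AB}: card=1000; try (A,hash)→680, (B,merge)→1120, (A,merge)→1180, (B,hash)→1480, (B,nl)→4040, (A,nl)→4100; best=680 via (A,hash)
  {BD}: card=100; try (B,hash)→1900, (D,merge)→3150, (B,merge)→3300, (D,hash)→4200, (D,nl)→25100, (B,nl)→25250; best=1900 via (B,hash)
  {AD}: card=2000; try (A,hash)→980, (D,merge)→2570, (A,merge)→2780, (D,hash)→4080, (D,nl)→10040, (A,nl)→10250; best=980 via (A,hash)
  {ABC}: card=1875; try (B,hash)→3980, (A,hash)→3980, (C,hash)→7080, (C,merge)→14680, (B,merge)→19880, (A,merge)→20280 …(+3); best=3980 via (B,hash)
  {BCD}: card=300; try (C,merge)→5700, (C,hash)→7400, (D,hash)→7500, (B,hash)→21000, (D,merge)→22250, (C,nl)→31900 …(+3); best=5700 via (C,merge)
  {ACD}: card=15000; try (D,hash)→6580, (C,hash)→8380, (A,hash)→20080, (D,merge)→21330, (C,merge)→27980, (A,merge)→229880 …(+3); best=6580 via (D,hash)
  {ABD}: card=200; try (A,hash)→2480, (A,merge)→2980, (B,hash)→4380, (D,hash)→5680, (A,nl)→5900, (D,merge)→13930 …(+3); best=2480 via (A,hash)
  {ABCD}: card=75; try (A,hash)→6480, (C,merge)→7280, (C,hash)→8080, (A,merge)→8980, (D,hash)→9855, (A,nl)→17700 …(+6); best=6480 via (A,hash)

6480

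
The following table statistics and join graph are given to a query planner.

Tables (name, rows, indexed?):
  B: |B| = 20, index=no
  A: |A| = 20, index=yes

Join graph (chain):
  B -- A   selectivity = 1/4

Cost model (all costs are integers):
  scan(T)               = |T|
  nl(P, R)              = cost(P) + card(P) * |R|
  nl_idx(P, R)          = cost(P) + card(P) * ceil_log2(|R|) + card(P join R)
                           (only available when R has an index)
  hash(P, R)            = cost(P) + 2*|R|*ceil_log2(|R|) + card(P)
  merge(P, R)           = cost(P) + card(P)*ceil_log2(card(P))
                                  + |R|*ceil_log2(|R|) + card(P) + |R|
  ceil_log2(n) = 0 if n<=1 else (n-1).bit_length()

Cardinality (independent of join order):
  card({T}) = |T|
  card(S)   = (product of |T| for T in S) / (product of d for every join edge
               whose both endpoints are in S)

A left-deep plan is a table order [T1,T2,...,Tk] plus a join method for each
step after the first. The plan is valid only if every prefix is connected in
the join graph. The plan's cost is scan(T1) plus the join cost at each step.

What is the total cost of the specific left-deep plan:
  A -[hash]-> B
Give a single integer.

step 1: scan A: cost=20, card=20
step 2: join B via hash
    card(P join B) = 20*20/(4) = 100
    cost = 20 + 2*20*5 + 20 = 240

240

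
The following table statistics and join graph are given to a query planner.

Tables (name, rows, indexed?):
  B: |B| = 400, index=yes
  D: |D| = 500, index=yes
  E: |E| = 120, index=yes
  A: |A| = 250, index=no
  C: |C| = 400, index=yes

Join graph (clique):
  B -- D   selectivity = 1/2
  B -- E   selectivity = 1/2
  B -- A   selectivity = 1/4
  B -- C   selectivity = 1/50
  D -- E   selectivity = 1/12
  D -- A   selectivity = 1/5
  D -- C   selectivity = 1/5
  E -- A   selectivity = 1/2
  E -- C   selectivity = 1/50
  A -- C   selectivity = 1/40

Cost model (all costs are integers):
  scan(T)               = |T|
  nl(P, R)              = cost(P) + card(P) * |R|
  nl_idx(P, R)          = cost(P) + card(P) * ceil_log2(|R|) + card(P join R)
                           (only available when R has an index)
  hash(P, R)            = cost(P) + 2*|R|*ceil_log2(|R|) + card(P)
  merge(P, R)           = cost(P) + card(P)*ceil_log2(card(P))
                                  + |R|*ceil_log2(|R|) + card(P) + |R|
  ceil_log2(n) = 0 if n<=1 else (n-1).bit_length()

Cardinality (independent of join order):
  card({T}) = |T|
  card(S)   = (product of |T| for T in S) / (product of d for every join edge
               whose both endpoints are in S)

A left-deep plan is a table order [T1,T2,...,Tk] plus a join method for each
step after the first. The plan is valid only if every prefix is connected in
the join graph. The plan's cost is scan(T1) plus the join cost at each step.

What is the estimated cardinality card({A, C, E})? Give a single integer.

Tables in S: A(250), C(400), E(120)
Edges inside S: E-A(d=2), E-C(d=50), A-C(d=40)
numerator = 250 * 400 * 120 = 12000000
denominator = 2 * 50 * 40 = 4000
card(S) = 12000000 / 4000 = 3000

3000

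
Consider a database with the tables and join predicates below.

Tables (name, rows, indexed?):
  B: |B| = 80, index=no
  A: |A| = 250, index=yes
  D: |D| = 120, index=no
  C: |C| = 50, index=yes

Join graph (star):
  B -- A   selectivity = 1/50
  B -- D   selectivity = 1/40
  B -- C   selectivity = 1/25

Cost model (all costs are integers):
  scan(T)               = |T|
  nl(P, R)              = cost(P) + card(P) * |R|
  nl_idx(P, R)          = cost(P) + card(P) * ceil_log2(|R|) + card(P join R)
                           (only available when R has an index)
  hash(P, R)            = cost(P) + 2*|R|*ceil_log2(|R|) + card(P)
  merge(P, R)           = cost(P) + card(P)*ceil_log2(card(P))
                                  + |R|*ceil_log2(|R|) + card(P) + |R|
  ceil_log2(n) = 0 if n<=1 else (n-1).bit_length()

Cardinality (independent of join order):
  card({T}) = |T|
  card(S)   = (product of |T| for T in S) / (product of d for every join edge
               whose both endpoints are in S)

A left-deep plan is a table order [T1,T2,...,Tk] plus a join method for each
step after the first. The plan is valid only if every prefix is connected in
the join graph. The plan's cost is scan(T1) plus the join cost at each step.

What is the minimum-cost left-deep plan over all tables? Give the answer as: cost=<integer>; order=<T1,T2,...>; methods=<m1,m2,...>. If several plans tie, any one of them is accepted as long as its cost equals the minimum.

Selinger DP (subsets sized 1..n):
  {B}: scan cost=80, card=80
  {A}: scan cost=250, card=250
  {D}: scan cost=120, card=120
  {C}: scan cost=50, card=50
  {AB}: card=400; try (A,nl_idx)→1120, (B,hash)→1620, (A,merge)→2970, (B,merge)→3140, (A,hash)→4160, (A,nl)→20080 …(+1); best=1120 via (A,nl_idx)
  {BD}: card=240; try (B,hash)→1360, (D,merge)→1680, (B,merge)→1720, (D,hash)→1840, (D,nl)→9680, (B,nl)→9720; best=1360 via (B,hash)
  {BC}: card=160; try (C,nl_idx)→720, (C,hash)→760, (B,merge)→1040, (C,merge)→1070, (B,hash)→1220, (B,nl)→4050 …(+1); best=720 via (C,nl_idx)
  {ABD}: card=1200; try (D,hash)→3200, (A,nl_idx)→4480, (A,hash)→5600, (A,merge)→5770, (D,merge)→6080, (D,nl)→49120 …(+1); best=3200 via (D,hash)
  {ABC}: card=800; try (C,hash)→2120, (A,nl_idx)→2800, (C,nl_idx)→4320, (A,merge)→4410, (A,hash)→4880, (C,merge)→5470 …(+2); best=2120 via (C,hash)
  {BCD}: card=480; try (C,hash)→2200, (D,hash)→2560, (D,merge)→3120, (C,nl_idx)→3280, (C,merge)→3870, (C,nl)→13360 …(+1); best=2200 via (C,hash)
  {ABCD}: card=2400; try (D,hash)→4600, (C,hash)→5000, (A,hash)→6680, (A,nl_idx)→8440, (A,merge)→9250, (D,merge)→11880 …(+5); best=4600 via (D,hash)

cost=4600; order=B,A,C,D; methods=nl_idx,hash,hash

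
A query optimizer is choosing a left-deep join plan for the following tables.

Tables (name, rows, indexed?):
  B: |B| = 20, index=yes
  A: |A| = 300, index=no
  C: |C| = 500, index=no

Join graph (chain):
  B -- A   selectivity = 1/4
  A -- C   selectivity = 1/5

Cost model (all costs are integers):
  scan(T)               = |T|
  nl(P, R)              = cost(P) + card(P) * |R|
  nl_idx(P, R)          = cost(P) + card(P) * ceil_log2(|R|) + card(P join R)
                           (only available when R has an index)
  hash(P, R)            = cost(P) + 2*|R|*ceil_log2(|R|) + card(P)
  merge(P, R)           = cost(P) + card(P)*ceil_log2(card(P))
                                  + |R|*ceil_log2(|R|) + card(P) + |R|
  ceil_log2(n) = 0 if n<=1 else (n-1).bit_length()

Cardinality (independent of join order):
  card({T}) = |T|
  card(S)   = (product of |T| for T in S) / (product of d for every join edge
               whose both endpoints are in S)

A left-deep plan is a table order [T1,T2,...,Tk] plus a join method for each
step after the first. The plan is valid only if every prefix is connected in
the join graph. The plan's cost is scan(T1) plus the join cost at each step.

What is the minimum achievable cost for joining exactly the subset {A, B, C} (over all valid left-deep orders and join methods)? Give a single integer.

Selinger DP over subsets of {A,B,C}:
  {B}: scan cost=20, card=20
  {A}: scan cost=300, card=300
  {C}: scan cost=500, card=500
  {AB}: card=1500; try (B,hash)→800, (A,merge)→3140, (B,nl_idx)→3300, (B,merge)→3420, (A,hash)→5440, (A,nl)→6020 …(+1); best=800 via (B,hash)
  {AC}: card=30000; try (A,hash)→6400, (C,merge)→8300, (A,merge)→8500, (C,hash)→9600, (C,nl)→150300, (A,nl)→150500; best=6400 via (A,hash)
  {ABC}: card=150000; try (C,hash)→11300, (C,merge)→23800, (B,hash)→36600, (B,nl_idx)→306400, (B,merge)→486520, (B,nl)→606400 …(+1); best=11300 via (C,hash)

11300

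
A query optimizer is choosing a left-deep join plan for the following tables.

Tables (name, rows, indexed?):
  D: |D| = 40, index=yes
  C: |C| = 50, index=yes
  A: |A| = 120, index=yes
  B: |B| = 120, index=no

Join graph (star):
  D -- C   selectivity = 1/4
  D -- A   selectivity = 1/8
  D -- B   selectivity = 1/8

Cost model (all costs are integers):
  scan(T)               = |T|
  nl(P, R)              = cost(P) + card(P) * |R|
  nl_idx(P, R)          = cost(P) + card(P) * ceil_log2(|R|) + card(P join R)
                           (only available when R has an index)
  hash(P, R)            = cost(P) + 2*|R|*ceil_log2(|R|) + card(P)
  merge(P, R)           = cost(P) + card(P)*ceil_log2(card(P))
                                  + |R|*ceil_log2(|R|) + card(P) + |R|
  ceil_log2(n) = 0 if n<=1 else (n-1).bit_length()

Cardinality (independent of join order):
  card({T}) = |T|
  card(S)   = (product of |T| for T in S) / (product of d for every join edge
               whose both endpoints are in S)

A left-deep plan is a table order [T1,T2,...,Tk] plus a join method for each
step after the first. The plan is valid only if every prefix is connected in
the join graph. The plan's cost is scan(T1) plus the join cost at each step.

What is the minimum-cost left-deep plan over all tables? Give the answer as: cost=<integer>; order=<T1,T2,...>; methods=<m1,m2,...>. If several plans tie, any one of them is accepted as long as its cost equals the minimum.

cost=11100; order=A,D,C,B; methods=hash,hash,hash

Selinger DP (subsets sized 1..n):
  {D}: scan cost=40, card=40
  {C}: scan cost=50, card=50
  {A}: scan cost=120, card=120
  {B}: scan cost=120, card=120
  {CD}: card=500; try (D,hash)→580, (C,merge)→670, (D,merge)→680, (C,hash)→680, (C,nl_idx)→780, (D,nl_idx)→850 …(+2); best=580 via (D,hash)
  {AD}: card=600; try (D,hash)→720, (A,nl_idx)→920, (A,merge)→1280, (D,merge)→1360, (D,nl_idx)→1440, (A,hash)→1760 …(+2); best=720 via (D,hash)
  {BD}: card=600; try (D,hash)→720, (B,merge)→1280, (D,merge)→1360, (D,nl_idx)→1440, (B,hash)→1760, (B,nl)→4840 …(+1); best=720 via (D,hash)
  {ACD}: card=7500; try (C,hash)→1920, (A,hash)→2760, (A,merge)→6540, (C,merge)→7670, (A,nl_idx)→11580, (C,nl_idx)→11820 …(+2); best=1920 via (C,hash)
  {BCD}: card=7500; try (C,hash)→1920, (B,hash)→2760, (B,merge)→6540, (C,merge)→7670, (C,nl_idx)→11820, (C,nl)→30720 …(+1); best=1920 via (C,hash)
  {ABD}: card=9000; try (B,hash)→3000, (A,hash)→3000, (B,merge)→8280, (A,merge)→8280, (A,nl_idx)→13920, (B,nl)→72720 …(+1); best=3000 via (B,hash)
  {ABCD}: card=112500; try (B,hash)→11100, (A,hash)→11100, (C,hash)→12600, (B,merge)→107880, (A,merge)→107880, (C,merge)→138350 …(+5); best=11100 via (B,hash)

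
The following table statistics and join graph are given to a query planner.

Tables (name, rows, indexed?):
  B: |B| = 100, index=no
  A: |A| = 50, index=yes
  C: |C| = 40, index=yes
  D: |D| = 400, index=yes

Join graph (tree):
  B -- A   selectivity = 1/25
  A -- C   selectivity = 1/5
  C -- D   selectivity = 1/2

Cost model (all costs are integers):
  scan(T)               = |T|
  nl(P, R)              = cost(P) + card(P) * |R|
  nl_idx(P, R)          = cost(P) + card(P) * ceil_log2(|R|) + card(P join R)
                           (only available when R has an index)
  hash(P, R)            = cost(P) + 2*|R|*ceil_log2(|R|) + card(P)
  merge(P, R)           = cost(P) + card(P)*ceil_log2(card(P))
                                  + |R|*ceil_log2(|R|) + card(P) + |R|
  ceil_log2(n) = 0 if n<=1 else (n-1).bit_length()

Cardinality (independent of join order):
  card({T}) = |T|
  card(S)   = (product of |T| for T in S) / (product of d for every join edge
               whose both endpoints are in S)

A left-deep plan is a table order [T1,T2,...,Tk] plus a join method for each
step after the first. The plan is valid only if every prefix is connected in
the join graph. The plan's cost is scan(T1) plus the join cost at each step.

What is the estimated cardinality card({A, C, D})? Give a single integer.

Tables in S: A(50), C(40), D(400)
Edges inside S: A-C(d=5), C-D(d=2)
numerator = 50 * 40 * 400 = 800000
denominator = 5 * 2 = 10
card(S) = 800000 / 10 = 80000

80000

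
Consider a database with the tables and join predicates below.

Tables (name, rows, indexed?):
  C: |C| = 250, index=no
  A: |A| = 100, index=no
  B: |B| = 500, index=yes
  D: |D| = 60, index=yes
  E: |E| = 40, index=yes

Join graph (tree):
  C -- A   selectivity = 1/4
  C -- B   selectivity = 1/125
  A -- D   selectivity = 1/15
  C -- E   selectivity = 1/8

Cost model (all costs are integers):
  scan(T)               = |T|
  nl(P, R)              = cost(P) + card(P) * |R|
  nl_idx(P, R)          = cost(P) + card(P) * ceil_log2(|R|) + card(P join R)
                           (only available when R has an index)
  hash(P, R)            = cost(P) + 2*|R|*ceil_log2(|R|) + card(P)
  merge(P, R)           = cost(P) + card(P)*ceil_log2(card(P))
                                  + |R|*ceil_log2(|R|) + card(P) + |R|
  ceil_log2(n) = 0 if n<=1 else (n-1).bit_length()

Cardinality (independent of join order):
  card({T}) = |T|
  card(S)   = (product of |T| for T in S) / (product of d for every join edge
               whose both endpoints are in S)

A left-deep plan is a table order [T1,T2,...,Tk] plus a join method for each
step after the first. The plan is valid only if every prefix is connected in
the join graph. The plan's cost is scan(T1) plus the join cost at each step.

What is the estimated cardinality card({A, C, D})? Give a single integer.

Tables in S: A(100), C(250), D(60)
Edges inside S: C-A(d=4), A-D(d=15)
numerator = 100 * 250 * 60 = 1500000
denominator = 4 * 15 = 60
card(S) = 1500000 / 60 = 25000

25000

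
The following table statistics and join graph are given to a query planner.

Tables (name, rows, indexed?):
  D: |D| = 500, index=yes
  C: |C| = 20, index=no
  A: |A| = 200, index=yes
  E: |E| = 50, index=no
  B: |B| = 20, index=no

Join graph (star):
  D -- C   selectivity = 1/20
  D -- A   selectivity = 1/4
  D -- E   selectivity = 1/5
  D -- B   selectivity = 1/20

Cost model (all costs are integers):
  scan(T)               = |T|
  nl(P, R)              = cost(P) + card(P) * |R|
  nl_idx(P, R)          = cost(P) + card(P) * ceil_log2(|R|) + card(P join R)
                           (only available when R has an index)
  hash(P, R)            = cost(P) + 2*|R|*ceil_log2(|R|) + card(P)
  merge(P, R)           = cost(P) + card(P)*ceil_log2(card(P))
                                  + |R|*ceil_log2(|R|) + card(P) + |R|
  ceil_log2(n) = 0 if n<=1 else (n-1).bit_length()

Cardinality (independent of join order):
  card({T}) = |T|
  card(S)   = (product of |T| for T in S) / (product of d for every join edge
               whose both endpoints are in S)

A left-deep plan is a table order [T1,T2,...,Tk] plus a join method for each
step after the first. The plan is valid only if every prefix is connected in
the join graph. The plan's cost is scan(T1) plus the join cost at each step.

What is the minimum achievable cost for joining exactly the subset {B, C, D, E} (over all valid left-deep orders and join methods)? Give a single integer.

Selinger DP over subsets of {B,C,D,E}:
  {D}: scan cost=500, card=500
  {C}: scan cost=20, card=20
  {E}: scan cost=50, card=50
  {B}: scan cost=20, card=20
  {CD}: card=500; try (D,nl_idx)→700, (C,hash)→1200, (D,merge)→5140, (C,merge)→5620, (D,hash)→9040, (D,nl)→10020 …(+1); best=700 via (D,nl_idx)
  {DE}: card=5000; try (E,hash)→1600, (D,merge)→5400, (D,nl_idx)→5500, (E,merge)→5850, (D,hash)→9100, (D,nl)→25050 …(+1); best=1600 via (E,hash)
  {BD}: card=500; try (D,nl_idx)→700, (B,hash)→1200, (D,merge)→5140, (B,merge)→5620, (D,hash)→9040, (D,nl)→10020 …(+1); best=700 via (D,nl_idx)
  {CDE}: card=5000; try (E,hash)→1800, (E,merge)→6050, (C,hash)→6800, (E,nl)→25700, (C,merge)→71720, (C,nl)→101600; best=1800 via (E,hash)
  {BCD}: card=500; try (C,hash)→1400, (B,hash)→1400, (C,merge)→5820, (B,merge)→5820, (C,nl)→10700, (B,nl)→10700; best=1400 via (C,hash)
  {BDE}: card=5000; try (E,hash)→1800, (E,merge)→6050, (B,hash)→6800, (E,nl)→25700, (B,merge)→71720, (B,nl)→101600; best=1800 via (E,hash)
  {BCDE}: card=5000; try (E,hash)→2500, (E,merge)→6750, (C,hash)→7000, (B,hash)→7000, (E,nl)→26400, (C,merge)→71920 …(+3); best=2500 via (E,hash)

2500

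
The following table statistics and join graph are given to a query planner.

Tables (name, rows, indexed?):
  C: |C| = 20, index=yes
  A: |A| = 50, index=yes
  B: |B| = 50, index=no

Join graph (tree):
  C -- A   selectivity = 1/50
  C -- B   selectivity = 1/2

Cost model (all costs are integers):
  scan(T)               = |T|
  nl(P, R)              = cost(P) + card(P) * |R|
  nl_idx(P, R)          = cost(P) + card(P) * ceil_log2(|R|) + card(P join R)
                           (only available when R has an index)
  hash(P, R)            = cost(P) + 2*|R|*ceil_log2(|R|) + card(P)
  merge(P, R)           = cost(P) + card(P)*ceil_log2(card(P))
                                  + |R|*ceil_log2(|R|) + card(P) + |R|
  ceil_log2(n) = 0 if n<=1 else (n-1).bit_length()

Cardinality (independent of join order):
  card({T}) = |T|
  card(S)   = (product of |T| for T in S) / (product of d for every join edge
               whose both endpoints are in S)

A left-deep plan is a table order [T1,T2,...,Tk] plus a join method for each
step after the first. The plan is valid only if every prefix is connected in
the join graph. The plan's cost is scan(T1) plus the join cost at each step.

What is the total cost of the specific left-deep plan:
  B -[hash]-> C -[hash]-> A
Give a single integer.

step 1: scan B: cost=50, card=50
step 2: join C via hash
    card(P join C) = 50*20/(2) = 500
    cost = 50 + 2*20*5 + 50 = 300
step 3: join A via hash
    card(P join A) = 500*50/(50) = 500
    cost = 300 + 2*50*6 + 500 = 1400

1400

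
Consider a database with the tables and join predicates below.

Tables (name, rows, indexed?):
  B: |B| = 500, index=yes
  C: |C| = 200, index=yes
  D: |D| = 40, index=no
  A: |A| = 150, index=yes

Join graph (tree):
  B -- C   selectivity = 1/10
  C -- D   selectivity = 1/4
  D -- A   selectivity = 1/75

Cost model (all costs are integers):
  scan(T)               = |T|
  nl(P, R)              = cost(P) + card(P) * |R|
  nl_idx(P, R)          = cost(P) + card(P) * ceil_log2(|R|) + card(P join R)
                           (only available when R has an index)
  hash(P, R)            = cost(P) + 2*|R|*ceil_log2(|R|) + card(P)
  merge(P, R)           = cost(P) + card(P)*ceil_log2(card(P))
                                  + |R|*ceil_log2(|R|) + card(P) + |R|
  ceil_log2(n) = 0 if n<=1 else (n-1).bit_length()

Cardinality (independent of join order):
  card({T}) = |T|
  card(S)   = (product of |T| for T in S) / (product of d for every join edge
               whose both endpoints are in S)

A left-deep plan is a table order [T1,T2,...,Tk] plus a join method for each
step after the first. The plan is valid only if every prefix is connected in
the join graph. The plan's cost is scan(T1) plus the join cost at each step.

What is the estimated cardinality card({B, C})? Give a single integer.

10000

Tables in S: B(500), C(200)
Edges inside S: B-C(d=10)
numerator = 500 * 200 = 100000
denominator = 10 = 10
card(S) = 100000 / 10 = 10000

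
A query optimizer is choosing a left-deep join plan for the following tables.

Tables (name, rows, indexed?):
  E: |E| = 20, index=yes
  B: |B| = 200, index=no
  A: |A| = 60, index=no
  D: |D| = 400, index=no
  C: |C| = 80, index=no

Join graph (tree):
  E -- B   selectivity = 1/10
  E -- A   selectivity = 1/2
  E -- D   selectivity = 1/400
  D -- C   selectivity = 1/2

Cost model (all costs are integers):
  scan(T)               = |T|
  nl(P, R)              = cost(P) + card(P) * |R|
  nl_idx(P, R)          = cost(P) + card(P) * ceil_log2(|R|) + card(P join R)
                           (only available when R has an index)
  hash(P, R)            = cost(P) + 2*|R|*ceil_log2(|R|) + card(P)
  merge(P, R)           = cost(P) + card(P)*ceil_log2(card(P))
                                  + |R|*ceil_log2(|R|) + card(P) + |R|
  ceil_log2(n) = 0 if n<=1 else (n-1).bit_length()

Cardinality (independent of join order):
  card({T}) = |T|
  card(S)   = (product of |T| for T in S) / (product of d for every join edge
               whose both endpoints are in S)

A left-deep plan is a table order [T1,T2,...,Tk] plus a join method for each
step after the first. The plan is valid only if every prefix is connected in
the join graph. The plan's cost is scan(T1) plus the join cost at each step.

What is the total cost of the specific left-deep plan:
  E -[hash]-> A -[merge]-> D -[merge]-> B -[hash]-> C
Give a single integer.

32880

step 1: scan E: cost=20, card=20
step 2: join A via hash
    card(P join A) = 20*60/(2) = 600
    cost = 20 + 2*60*6 + 20 = 760
step 3: join D via merge
    card(P join D) = 600*400/(400) = 600
    cost = 760 + 600*10 + 400*9 + 600 + 400 = 11360
step 4: join B via merge
    card(P join B) = 600*200/(10) = 12000
    cost = 11360 + 600*10 + 200*8 + 600 + 200 = 19760
step 5: join C via hash
    card(P join C) = 12000*80/(2) = 480000
    cost = 19760 + 2*80*7 + 12000 = 32880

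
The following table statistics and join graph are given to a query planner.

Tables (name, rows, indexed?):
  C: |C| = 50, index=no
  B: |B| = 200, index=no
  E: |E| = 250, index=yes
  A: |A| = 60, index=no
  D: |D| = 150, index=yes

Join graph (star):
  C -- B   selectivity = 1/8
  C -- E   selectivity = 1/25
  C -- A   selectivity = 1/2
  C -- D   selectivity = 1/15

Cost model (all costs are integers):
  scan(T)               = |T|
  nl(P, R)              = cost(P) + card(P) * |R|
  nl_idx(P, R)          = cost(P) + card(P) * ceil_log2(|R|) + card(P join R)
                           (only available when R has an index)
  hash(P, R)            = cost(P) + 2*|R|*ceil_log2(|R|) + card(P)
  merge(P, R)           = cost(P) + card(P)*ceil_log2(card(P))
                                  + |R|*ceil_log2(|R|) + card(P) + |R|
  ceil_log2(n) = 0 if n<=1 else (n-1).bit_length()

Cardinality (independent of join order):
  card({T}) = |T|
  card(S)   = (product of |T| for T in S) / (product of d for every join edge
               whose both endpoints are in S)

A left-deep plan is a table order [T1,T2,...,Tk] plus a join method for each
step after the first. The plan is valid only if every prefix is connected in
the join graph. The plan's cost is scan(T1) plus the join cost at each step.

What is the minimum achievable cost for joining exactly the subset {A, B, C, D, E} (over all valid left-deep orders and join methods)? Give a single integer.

137770

Selinger DP over subsets of {A,B,C,D,E}:
  {C}: scan cost=50, card=50
  {B}: scan cost=200, card=200
  {E}: scan cost=250, card=250
  {A}: scan cost=60, card=60
  {D}: scan cost=150, card=150
  {BC}: card=1250; try (C,hash)→1000, (B,merge)→2200, (C,merge)→2350, (B,hash)→3300, (B,nl)→10050, (C,nl)→10200; best=1000 via (C,hash)
  {CE}: card=500; try (E,nl_idx)→950, (C,hash)→1100, (E,merge)→2650, (C,merge)→2850, (E,hash)→4100, (E,nl)→12550 …(+1); best=950 via (E,nl_idx)
  {AC}: card=1500; try (C,hash)→720, (A,hash)→820, (A,merge)→820, (C,merge)→830, (A,nl)→3050, (C,nl)→3060; best=720 via (C,hash)
  {CD}: card=500; try (C,hash)→900, (D,nl_idx)→950, (D,merge)→1750, (C,merge)→1850, (D,hash)→2500, (D,nl)→7550 …(+1); best=900 via (C,hash)
  {BCE}: card=12500; try (B,hash)→4650, (E,hash)→6250, (B,merge)→7750, (E,merge)→18250, (E,nl_idx)→23500, (B,nl)→100950 …(+1); best=4650 via (B,hash)
  {ABC}: card=37500; try (A,hash)→2970, (B,hash)→5420, (A,merge)→16420, (B,merge)→20520, (A,nl)→76000, (B,nl)→300720; best=2970 via (A,hash)
  {BCD}: card=12500; try (B,hash)→4600, (D,hash)→4650, (B,merge)→7700, (D,merge)→17350, (D,nl_idx)→23500, (B,nl)→100900 …(+1); best=4600 via (B,hash)
  {ACE}: card=15000; try (A,hash)→2170, (E,hash)→6220, (A,merge)→6370, (E,merge)→20970, (E,nl_idx)→27720, (A,nl)→30950 …(+1); best=2170 via (A,hash)
  {CDE}: card=5000; try (D,hash)→3850, (E,hash)→5400, (D,merge)→7300, (E,merge)→8150, (E,nl_idx)→9900, (D,nl_idx)→9950 …(+2); best=3850 via (D,hash)
  {ACD}: card=15000; try (A,hash)→2120, (D,hash)→4620, (A,merge)→6320, (D,merge)→20070, (D,nl_idx)→27720, (A,nl)→30900 …(+1); best=2120 via (A,hash)
  {ABCE}: card=375000; try (A,hash)→17870, (B,hash)→20370, (E,hash)→44470, (A,merge)→192570, (B,merge)→228970, (E,merge)→642720 …(+4); best=17870 via (A,hash)
  {BCDE}: card=125000; try (B,hash)→12050, (D,hash)→19550, (E,hash)→21100, (B,merge)→75650, (D,merge)→193500, (E,merge)→194350 …(+5); best=12050 via (B,hash)
  {ABCD}: card=375000; try (A,hash)→17820, (B,hash)→20320, (D,hash)→42870, (A,merge)→192520, (B,merge)→228920, (D,merge)→641820 …(+4); best=17820 via (A,hash)
  {ACDE}: card=150000; try (A,hash)→9570, (D,hash)→19570, (E,hash)→21120, (A,merge)→74270, (D,merge)→228520, (E,merge)→229370 …(+5); best=9570 via (A,hash)
  {ABCDE}: card=3750000; try (A,hash)→137770, (B,hash)→162770, (D,hash)→395270, (E,hash)→396820, (A,merge)→2262470, (B,merge)→2861370 …(+8); best=137770 via (A,hash)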